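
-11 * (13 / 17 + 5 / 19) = -3652 / 323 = -11.31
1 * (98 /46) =49 /23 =2.13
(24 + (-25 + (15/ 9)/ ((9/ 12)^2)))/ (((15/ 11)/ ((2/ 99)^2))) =212/ 360855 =0.00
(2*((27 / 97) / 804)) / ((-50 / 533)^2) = 0.08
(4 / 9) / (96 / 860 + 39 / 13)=860 / 6021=0.14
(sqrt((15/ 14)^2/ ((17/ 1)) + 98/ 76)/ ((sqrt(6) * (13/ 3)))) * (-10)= -5 * sqrt(166491642)/ 58786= -1.10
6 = 6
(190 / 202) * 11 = 1045 / 101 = 10.35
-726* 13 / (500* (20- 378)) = 0.05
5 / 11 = 0.45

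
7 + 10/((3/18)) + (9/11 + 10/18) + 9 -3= 7363/99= 74.37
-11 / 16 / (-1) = 11 / 16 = 0.69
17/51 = 1/3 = 0.33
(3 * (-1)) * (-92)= 276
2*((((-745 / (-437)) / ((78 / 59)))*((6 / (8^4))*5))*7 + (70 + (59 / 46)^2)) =38379521503 / 267597824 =143.42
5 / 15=1 / 3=0.33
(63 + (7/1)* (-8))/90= 7/90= 0.08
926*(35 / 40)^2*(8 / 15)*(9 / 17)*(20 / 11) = 68061 / 187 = 363.96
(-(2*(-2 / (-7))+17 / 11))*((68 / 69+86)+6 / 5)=-4959112 / 26565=-186.68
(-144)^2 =20736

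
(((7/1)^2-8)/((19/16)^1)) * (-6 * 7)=-1450.11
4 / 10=2 / 5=0.40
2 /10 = 1 /5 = 0.20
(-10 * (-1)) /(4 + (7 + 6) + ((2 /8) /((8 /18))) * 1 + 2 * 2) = 32 /69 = 0.46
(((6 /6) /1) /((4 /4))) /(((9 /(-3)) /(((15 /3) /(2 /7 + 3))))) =-35 /69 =-0.51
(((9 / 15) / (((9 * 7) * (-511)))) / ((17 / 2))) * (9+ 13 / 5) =-116 / 4560675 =-0.00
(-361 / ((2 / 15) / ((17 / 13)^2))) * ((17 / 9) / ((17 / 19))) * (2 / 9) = -9911255 / 4563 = -2172.09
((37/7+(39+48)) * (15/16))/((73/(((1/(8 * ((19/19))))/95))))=51/32704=0.00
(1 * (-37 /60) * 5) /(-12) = 37 /144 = 0.26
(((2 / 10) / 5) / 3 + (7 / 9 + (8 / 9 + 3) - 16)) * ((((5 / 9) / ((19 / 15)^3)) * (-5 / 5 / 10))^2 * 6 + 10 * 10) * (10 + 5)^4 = -5392405416830625 / 94091762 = -57310069.47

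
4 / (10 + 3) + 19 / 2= 255 / 26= 9.81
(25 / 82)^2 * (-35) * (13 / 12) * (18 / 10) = -170625 / 26896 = -6.34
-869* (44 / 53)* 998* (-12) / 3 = 152638112 / 53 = 2879964.38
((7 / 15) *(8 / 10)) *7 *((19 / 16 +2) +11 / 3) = 16121 / 900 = 17.91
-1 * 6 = -6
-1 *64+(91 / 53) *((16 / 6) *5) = -6536 / 159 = -41.11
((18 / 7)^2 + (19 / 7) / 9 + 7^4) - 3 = 1060567 / 441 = 2404.91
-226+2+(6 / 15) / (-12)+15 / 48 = -53693 / 240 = -223.72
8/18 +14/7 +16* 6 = 886/9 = 98.44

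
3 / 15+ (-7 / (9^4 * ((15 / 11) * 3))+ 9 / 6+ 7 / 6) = 846292 / 295245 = 2.87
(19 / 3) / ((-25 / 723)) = -4579 / 25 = -183.16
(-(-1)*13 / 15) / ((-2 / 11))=-4.77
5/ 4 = 1.25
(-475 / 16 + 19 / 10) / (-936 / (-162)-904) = 20007 / 646720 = 0.03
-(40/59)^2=-1600/3481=-0.46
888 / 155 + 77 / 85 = 17483 / 2635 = 6.63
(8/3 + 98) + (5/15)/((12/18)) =607/6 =101.17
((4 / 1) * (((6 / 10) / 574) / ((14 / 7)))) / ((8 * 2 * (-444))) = -1 / 3398080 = -0.00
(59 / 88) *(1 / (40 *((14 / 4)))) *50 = 0.24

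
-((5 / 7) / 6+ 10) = -425 / 42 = -10.12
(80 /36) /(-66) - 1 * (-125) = 37115 /297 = 124.97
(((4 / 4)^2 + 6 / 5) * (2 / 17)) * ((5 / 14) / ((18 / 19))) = 209 / 2142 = 0.10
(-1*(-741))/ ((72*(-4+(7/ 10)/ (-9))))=-3705/ 1468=-2.52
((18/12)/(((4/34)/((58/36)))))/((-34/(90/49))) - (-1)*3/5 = -0.51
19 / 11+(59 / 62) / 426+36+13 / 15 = 18689039 / 484220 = 38.60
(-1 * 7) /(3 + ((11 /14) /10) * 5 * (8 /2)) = -49 /32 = -1.53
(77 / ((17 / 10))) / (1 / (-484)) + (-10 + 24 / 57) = -7084014 / 323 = -21931.93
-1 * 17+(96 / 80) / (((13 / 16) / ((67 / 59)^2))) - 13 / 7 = -16.95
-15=-15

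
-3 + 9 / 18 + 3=1 / 2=0.50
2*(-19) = -38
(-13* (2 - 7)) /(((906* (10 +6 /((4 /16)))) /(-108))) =-585 /2567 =-0.23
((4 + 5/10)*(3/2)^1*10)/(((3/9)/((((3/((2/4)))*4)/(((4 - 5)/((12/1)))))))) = -58320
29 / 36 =0.81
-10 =-10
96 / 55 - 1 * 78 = -76.25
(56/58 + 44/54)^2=1943236/613089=3.17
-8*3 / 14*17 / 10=-102 / 35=-2.91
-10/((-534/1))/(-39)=-5/10413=-0.00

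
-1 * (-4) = 4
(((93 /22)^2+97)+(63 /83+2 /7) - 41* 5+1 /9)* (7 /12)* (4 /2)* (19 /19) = -225179371 /2169288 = -103.80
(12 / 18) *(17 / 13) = 34 / 39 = 0.87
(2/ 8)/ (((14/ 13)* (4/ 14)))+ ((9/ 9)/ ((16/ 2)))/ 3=41/ 48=0.85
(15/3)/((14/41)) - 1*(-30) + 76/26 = 8657/182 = 47.57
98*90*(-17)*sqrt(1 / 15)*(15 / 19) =-149940*sqrt(15) / 19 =-30563.95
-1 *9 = -9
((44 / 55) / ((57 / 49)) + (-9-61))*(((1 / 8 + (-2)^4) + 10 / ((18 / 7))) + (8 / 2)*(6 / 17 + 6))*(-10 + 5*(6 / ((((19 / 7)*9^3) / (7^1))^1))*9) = 7494569992 / 263169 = 28478.16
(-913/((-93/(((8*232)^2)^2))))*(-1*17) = -184175385028591616/93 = -1980380484178404.47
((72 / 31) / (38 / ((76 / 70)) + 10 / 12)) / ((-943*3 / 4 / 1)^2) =768 / 5926844585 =0.00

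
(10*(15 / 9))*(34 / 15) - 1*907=-7823 / 9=-869.22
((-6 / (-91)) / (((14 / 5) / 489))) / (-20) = -1467 / 2548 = -0.58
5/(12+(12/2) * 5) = 5/42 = 0.12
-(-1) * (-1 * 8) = -8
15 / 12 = 5 / 4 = 1.25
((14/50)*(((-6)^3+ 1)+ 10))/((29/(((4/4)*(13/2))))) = -3731/290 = -12.87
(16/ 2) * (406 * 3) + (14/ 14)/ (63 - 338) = 2679599/ 275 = 9744.00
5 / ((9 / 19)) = 95 / 9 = 10.56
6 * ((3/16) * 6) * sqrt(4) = 27/2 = 13.50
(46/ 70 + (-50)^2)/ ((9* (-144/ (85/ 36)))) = -1487891/ 326592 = -4.56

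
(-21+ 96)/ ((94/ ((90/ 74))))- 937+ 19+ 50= -3015529/ 3478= -867.03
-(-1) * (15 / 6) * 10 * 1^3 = 25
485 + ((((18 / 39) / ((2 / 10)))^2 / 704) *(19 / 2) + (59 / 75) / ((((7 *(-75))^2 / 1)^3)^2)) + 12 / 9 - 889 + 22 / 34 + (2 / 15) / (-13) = -13366936086665664009735089242458343446192911 / 33254559065201570824098587036132812500000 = -401.96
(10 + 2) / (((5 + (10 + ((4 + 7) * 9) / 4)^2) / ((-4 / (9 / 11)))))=-2816 / 58203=-0.05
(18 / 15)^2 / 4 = 9 / 25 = 0.36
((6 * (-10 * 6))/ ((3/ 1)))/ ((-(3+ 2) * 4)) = 6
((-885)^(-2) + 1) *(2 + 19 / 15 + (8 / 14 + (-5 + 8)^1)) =562356268 / 82238625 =6.84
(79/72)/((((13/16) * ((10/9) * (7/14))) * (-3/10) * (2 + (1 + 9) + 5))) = -316/663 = -0.48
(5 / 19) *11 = 55 / 19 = 2.89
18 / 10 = 9 / 5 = 1.80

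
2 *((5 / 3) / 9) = 10 / 27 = 0.37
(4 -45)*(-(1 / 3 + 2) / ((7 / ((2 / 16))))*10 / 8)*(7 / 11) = 1435 / 1056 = 1.36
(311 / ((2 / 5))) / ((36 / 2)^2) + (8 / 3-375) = -239717 / 648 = -369.93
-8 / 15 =-0.53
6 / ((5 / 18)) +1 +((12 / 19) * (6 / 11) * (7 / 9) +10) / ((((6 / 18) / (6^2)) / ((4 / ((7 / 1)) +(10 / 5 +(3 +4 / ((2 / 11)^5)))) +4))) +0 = 22335079.40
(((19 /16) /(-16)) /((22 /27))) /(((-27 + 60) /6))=-513 /30976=-0.02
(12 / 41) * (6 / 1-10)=-48 / 41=-1.17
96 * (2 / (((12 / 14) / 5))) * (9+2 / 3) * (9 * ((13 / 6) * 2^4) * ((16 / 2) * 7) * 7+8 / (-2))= 3972304000 / 3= 1324101333.33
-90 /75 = -1.20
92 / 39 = 2.36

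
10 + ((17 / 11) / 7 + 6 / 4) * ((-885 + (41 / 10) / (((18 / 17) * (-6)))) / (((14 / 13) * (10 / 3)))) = -643503233 / 1552320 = -414.54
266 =266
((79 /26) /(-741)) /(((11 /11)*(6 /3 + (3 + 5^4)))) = -79 /12137580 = -0.00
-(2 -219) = 217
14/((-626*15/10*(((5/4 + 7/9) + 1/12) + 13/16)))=-672/131773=-0.01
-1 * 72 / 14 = -36 / 7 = -5.14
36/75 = 12/25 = 0.48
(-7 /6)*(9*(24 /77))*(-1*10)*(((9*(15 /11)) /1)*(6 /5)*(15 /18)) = 48600 /121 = 401.65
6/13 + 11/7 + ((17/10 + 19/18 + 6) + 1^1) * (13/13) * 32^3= 1309057157/4095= 319672.08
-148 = -148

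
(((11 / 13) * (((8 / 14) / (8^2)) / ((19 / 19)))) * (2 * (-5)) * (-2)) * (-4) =-55 / 91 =-0.60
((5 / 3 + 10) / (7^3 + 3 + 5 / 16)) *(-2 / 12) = -280 / 49869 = -0.01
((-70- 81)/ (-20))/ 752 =151/ 15040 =0.01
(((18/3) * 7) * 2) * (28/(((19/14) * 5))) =32928/95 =346.61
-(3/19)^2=-9/361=-0.02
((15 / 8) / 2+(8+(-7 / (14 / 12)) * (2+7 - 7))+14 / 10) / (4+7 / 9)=-1197 / 3440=-0.35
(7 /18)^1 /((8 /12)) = 7 /12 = 0.58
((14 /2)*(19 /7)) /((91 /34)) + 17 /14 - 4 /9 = 7.87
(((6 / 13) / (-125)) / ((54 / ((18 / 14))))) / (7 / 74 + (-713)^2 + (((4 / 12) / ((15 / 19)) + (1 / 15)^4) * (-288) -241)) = -3330 / 19242650791637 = -0.00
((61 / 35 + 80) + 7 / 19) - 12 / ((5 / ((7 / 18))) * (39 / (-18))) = 713576 / 8645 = 82.54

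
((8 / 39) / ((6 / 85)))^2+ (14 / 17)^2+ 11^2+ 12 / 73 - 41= 25785895504 / 288796833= 89.29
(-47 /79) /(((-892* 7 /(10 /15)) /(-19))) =-893 /739914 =-0.00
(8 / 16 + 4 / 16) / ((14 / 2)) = 3 / 28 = 0.11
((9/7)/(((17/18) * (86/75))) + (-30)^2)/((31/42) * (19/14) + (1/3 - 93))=-387355500/39400169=-9.83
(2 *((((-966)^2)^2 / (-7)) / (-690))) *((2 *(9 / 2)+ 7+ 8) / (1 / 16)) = 692297238528 / 5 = 138459447705.60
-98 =-98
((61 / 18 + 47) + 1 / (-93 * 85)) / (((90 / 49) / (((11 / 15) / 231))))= 16729573 / 192091500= 0.09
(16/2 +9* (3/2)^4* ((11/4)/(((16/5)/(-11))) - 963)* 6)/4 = -136108223/2048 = -66459.09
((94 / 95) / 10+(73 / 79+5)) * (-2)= -452026 / 37525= -12.05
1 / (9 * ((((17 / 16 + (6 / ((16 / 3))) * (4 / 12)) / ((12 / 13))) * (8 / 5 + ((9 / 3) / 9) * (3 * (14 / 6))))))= 320 / 17641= 0.02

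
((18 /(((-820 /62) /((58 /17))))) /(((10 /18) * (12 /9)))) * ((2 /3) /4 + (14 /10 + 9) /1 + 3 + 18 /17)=-543156921 /5924500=-91.68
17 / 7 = 2.43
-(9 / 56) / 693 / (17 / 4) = -1 / 18326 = -0.00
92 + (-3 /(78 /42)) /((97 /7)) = 115865 /1261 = 91.88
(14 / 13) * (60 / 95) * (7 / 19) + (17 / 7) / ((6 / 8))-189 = -18282697 / 98553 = -185.51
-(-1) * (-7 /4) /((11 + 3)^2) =-1 /112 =-0.01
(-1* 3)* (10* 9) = -270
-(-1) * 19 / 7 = 19 / 7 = 2.71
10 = 10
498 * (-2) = -996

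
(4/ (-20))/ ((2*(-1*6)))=1/ 60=0.02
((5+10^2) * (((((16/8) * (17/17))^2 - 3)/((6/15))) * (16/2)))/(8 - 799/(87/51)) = -60900/13351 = -4.56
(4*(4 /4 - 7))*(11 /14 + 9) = -1644 /7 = -234.86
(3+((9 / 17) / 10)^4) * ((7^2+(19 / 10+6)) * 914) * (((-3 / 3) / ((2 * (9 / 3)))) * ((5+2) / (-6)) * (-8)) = -1520279114355197 / 6264075000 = -242698.10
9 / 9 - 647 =-646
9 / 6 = 3 / 2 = 1.50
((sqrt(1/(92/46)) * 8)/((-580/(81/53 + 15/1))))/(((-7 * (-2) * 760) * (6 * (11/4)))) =-73 * sqrt(2)/112431550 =-0.00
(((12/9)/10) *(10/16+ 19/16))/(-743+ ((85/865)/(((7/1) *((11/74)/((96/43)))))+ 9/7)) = -16611287/50968248000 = -0.00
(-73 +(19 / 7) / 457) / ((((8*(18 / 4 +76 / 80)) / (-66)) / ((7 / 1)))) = 38528820 / 49813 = 773.47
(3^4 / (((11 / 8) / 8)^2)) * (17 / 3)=1880064 / 121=15537.72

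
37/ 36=1.03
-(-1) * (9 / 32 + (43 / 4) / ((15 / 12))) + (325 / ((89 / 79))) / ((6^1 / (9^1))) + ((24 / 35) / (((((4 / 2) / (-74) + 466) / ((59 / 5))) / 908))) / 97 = 122739889034061 / 277837565600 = 441.77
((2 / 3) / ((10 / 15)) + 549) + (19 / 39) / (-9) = 193031 / 351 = 549.95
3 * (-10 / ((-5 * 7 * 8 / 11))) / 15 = 11 / 140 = 0.08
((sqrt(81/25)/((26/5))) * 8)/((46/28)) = 504/299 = 1.69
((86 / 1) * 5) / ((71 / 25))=10750 / 71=151.41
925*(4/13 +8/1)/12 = 8325/13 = 640.38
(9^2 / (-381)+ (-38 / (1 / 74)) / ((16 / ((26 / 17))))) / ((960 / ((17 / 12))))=-1161571 / 2926080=-0.40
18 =18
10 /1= 10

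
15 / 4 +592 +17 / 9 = 21515 / 36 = 597.64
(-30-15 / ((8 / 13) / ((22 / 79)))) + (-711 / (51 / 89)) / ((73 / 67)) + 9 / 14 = -3225288645 / 2745092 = -1174.93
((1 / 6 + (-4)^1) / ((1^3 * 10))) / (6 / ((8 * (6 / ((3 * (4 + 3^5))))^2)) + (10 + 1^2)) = -92 / 2748045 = -0.00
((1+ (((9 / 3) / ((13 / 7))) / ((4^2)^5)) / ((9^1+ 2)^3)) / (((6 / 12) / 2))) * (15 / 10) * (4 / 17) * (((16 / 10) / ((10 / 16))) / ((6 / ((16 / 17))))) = 18143510549 / 32003628800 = 0.57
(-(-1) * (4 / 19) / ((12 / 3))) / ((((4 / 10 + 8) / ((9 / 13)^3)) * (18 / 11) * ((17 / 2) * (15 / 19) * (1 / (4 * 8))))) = 1584 / 261443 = 0.01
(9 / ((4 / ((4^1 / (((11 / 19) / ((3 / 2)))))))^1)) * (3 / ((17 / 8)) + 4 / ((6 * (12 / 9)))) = 33345 / 748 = 44.58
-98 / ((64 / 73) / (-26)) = 46501 / 16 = 2906.31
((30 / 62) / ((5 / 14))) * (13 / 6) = 91 / 31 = 2.94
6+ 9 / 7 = 51 / 7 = 7.29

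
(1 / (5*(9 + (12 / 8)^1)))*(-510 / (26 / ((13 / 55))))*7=-34 / 55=-0.62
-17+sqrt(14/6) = -17+sqrt(21)/3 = -15.47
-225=-225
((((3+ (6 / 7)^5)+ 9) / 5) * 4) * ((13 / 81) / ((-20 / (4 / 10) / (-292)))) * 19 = 2014279072 / 11344725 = 177.55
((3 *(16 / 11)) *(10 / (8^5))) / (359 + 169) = 5 / 1982464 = 0.00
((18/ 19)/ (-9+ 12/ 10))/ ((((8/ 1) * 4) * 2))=-15/ 7904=-0.00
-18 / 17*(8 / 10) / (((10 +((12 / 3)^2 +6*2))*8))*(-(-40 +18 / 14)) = -2439 / 22610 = -0.11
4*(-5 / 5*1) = -4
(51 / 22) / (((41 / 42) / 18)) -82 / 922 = 8868667 / 207911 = 42.66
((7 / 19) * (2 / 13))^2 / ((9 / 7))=1372 / 549081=0.00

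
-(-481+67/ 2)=895/ 2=447.50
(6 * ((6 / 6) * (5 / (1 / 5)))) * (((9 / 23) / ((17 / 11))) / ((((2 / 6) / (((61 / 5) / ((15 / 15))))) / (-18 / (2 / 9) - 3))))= -45654840 / 391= -116764.30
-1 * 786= -786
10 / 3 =3.33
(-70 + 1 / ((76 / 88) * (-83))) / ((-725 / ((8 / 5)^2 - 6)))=-9495432 / 28583125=-0.33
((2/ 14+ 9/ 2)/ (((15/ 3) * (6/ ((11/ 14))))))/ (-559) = -11/ 50568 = -0.00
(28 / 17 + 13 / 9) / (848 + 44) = 0.00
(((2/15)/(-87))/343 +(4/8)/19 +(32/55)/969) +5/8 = 436540997/669632040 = 0.65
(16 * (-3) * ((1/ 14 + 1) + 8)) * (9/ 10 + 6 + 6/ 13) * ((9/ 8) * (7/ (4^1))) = -3281553/ 520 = -6310.68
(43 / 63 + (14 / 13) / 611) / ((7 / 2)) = 684862 / 3502863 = 0.20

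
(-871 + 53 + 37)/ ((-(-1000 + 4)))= -781/ 996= -0.78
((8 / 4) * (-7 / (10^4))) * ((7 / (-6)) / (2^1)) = 0.00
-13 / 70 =-0.19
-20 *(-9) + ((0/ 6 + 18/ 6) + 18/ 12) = 369/ 2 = 184.50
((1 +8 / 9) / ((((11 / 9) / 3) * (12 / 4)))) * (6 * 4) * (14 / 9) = 1904 / 33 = 57.70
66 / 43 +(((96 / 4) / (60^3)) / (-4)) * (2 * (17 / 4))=4751269 / 3096000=1.53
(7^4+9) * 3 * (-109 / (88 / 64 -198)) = 6304560 / 1573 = 4007.98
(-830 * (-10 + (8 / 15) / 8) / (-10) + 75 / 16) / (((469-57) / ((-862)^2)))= -36547919467 / 24720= -1478475.71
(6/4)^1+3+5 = 19/2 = 9.50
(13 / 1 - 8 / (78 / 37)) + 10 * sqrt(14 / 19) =10 * sqrt(266) / 19 + 359 / 39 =17.79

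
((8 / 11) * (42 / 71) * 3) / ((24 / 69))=2898 / 781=3.71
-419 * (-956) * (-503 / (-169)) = 201483692 / 169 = 1192211.20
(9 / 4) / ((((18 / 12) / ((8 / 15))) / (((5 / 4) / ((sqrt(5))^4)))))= 1 / 25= 0.04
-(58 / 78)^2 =-841 / 1521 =-0.55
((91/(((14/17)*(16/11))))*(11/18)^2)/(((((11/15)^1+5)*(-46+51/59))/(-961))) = 83390337745/791486208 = 105.36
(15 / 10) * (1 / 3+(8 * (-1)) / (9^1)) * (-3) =5 / 2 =2.50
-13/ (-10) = 13/ 10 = 1.30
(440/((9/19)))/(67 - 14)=8360/477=17.53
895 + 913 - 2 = 1806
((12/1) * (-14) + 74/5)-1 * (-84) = -346/5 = -69.20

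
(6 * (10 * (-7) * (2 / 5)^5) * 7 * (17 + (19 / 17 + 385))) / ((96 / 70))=-18804632 / 2125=-8849.24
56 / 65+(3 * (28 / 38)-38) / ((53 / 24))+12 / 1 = -218948 / 65455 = -3.35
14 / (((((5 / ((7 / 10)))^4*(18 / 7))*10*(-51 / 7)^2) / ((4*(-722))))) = -2081093161 / 182882812500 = -0.01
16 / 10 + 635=3183 / 5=636.60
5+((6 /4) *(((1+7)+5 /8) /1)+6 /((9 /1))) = 893 /48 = 18.60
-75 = -75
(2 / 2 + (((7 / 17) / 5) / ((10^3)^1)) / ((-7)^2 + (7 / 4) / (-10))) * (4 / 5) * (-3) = -2371504 / 988125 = -2.40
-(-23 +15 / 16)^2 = -124609 / 256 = -486.75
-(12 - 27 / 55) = -633 / 55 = -11.51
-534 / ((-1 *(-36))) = -89 / 6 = -14.83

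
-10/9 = -1.11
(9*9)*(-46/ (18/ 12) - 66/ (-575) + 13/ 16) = -2408.89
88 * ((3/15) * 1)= 17.60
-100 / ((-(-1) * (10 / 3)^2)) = -9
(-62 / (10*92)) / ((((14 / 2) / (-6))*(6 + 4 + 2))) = 31 / 6440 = 0.00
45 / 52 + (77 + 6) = 83.87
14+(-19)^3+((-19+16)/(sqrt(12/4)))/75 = -6845 -sqrt(3)/75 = -6845.02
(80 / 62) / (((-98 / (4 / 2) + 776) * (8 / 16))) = 80 / 22537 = 0.00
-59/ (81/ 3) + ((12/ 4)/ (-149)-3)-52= -57.21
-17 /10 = -1.70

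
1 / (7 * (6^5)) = 1 / 54432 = 0.00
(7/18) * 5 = 35/18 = 1.94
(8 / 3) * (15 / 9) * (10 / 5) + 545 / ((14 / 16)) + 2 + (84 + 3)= 720.75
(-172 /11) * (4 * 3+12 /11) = -24768 /121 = -204.69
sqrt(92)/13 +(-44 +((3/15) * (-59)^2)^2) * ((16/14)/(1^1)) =2 * sqrt(23)/13 +96930088/175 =553886.95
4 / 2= 2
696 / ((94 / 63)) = 21924 / 47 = 466.47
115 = 115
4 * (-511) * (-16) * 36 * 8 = 9418752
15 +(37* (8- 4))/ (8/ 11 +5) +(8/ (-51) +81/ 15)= 246782/ 5355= 46.08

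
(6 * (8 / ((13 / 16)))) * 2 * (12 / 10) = 141.78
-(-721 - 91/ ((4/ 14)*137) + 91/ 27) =5326223/ 7398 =719.95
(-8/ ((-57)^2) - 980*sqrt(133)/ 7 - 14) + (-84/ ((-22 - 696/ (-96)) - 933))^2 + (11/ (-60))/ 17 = -140*sqrt(133) - 13079240293009/ 933871831380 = -1628.56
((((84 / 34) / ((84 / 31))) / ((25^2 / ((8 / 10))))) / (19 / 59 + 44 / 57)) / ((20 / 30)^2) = 938277 / 390893750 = 0.00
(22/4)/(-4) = -11/8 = -1.38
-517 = -517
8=8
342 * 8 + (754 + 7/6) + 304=22771/6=3795.17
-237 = -237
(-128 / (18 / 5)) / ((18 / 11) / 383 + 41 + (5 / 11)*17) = -674080 / 923877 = -0.73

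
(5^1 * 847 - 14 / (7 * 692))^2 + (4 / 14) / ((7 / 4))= 105209393766297 / 5866084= 17935200.68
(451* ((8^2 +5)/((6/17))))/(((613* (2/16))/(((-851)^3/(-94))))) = 217356171176782/28811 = 7544207808.71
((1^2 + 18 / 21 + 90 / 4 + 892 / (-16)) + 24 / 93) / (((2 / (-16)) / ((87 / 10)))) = 470235 / 217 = 2166.98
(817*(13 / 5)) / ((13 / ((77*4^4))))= 16104704 / 5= 3220940.80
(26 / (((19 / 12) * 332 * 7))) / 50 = 0.00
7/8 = 0.88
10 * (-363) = -3630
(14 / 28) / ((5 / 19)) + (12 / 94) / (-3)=1.86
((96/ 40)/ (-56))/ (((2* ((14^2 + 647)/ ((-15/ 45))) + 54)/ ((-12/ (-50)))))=1/ 486500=0.00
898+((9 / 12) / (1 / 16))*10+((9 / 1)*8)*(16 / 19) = 20494 / 19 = 1078.63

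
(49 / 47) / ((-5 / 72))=-3528 / 235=-15.01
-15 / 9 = -5 / 3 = -1.67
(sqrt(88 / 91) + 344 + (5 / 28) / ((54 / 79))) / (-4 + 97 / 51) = -8848891 / 53928 - 102 * sqrt(2002) / 9737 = -164.56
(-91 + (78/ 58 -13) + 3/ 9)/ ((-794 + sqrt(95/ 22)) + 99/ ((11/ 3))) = 8902 *sqrt(2090)/ 1125976881 + 150212348/ 1125976881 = 0.13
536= 536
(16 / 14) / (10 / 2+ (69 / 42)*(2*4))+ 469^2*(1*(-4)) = -111740180 / 127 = -879843.94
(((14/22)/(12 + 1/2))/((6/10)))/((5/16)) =224/825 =0.27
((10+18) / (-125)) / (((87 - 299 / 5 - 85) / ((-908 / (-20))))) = 0.18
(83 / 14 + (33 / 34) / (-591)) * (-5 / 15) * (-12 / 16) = 138945 / 93772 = 1.48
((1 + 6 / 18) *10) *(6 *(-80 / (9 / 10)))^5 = -419430400000000000 / 729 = -575350342935528.12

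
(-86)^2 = 7396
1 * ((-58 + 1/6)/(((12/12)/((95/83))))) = -66.19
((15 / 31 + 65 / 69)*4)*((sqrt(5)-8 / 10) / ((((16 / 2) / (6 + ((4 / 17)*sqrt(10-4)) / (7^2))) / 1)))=610*(-4 + 5*sqrt(5))*(2*sqrt(6) + 2499) / 1781787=6.16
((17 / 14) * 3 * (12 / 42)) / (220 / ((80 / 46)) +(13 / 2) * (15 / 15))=51 / 6517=0.01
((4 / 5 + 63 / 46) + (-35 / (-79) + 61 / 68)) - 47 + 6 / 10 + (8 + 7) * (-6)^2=307104407 / 617780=497.11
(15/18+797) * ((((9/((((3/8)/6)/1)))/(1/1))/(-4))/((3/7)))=-67018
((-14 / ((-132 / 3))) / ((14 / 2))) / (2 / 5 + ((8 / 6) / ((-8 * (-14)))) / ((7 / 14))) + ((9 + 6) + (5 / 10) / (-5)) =146921 / 9790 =15.01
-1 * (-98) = 98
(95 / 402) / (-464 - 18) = -95 / 193764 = -0.00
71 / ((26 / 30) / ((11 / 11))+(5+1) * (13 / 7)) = 5.91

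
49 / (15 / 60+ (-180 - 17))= -196 / 787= -0.25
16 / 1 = 16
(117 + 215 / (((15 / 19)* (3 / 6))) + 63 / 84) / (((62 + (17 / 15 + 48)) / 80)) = 794900 / 1667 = 476.84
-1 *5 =-5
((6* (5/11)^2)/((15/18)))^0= 1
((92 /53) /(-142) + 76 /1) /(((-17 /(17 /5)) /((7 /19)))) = -2001594 /357485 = -5.60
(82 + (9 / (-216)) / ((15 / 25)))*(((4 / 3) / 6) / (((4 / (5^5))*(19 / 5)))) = 92171875 / 24624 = 3743.17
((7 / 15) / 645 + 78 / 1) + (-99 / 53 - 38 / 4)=68335267 / 1025550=66.63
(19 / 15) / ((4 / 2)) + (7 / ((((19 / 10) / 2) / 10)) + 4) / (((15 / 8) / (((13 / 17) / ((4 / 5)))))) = 40.24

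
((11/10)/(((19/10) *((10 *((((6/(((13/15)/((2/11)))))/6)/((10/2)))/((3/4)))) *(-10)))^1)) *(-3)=4719/15200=0.31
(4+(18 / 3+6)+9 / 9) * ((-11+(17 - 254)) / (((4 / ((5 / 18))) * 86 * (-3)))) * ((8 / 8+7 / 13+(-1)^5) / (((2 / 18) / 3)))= 18445 / 1118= 16.50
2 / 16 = 1 / 8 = 0.12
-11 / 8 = -1.38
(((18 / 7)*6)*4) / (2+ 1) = 144 / 7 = 20.57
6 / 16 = 3 / 8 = 0.38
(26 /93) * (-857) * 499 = -11118718 /93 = -119556.11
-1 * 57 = -57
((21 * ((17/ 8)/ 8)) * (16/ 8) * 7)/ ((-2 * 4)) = -2499/ 256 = -9.76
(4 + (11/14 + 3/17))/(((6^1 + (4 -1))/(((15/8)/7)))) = 5905/39984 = 0.15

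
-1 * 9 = -9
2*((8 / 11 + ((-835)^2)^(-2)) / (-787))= -7777963210022 / 4208364219310625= -0.00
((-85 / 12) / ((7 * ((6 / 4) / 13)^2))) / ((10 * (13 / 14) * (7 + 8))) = -221 / 405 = -0.55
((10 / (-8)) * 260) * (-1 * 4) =1300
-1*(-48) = 48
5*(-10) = -50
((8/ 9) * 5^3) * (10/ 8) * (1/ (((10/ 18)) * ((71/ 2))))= 500/ 71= 7.04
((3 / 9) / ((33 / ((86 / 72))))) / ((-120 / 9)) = -43 / 47520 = -0.00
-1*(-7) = 7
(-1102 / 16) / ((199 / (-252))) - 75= 4863 / 398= 12.22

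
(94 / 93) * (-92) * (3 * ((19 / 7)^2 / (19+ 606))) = -3121928 / 949375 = -3.29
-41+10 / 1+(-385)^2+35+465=148694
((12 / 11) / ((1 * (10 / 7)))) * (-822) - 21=-35679 / 55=-648.71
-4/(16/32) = -8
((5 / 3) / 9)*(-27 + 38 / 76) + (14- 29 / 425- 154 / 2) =-1560041 / 22950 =-67.98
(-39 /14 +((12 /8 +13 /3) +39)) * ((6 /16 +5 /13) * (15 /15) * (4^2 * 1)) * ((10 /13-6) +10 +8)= 23159324 /3549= 6525.59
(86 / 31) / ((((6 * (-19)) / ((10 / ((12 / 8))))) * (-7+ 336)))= -860 / 1744029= -0.00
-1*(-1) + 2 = 3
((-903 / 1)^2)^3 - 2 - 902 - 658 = 542158788145461367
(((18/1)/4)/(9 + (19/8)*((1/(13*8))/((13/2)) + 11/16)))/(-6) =-5408/76695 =-0.07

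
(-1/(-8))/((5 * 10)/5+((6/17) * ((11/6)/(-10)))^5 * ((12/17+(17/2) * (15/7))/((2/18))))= 4224074575000/337919439086123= 0.01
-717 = -717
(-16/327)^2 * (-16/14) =-2048/748503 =-0.00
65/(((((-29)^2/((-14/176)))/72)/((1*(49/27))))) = -22295/27753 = -0.80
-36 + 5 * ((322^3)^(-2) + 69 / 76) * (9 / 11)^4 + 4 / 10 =-52038635792740227792373 / 1550349366361518726080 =-33.57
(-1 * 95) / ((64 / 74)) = -3515 / 32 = -109.84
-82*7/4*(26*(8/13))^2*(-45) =1653120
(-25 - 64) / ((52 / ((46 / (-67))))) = 1.18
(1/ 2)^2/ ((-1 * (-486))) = 1/ 1944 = 0.00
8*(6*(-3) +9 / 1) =-72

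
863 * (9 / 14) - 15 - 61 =6703 / 14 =478.79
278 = 278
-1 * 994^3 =-982107784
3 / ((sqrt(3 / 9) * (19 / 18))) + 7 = 11.92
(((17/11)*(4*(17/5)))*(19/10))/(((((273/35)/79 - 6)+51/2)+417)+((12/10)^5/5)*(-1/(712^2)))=2147526668125/23478605105802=0.09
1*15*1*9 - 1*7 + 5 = 133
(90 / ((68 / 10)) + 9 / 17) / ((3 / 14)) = 1092 / 17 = 64.24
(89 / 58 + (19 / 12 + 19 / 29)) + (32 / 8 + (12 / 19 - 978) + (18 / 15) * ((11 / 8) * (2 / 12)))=-969.32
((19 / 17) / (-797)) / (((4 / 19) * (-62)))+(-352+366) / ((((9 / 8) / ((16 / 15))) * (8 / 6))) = 1505364341 / 151206840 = 9.96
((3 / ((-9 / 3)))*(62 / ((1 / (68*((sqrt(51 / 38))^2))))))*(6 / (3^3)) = -71672 / 57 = -1257.40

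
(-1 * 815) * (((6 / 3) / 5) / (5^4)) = -326 / 625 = -0.52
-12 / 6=-2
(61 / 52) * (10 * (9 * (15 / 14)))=41175 / 364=113.12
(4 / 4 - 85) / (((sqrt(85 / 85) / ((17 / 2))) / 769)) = -549066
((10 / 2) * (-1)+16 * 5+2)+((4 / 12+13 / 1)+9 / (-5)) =1328 / 15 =88.53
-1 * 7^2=-49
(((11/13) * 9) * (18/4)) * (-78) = -2673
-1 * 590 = -590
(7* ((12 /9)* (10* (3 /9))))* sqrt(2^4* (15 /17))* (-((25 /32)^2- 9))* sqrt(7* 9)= 300685* sqrt(1785) /1632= 7784.14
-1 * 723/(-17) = 723/17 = 42.53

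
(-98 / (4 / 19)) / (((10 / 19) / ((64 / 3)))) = -18868.27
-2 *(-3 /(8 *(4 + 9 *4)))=3 /160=0.02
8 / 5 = 1.60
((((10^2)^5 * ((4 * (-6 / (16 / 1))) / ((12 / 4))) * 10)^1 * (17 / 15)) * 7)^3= -1685159000000000000000000000000000000 / 27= -62413296296296296296296300000000000.00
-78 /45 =-26 /15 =-1.73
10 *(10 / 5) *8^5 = 655360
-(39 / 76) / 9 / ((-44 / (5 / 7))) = 65 / 70224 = 0.00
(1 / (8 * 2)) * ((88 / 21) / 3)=11 / 126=0.09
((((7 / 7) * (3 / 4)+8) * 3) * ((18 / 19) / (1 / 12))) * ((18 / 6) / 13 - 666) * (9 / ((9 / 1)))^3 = -49073850 / 247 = -198679.55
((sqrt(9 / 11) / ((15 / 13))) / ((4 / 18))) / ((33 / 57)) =2223*sqrt(11) / 1210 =6.09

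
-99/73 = -1.36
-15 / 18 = -5 / 6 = -0.83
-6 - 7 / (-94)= -557 / 94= -5.93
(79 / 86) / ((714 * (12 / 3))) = 79 / 245616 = 0.00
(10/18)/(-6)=-5/54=-0.09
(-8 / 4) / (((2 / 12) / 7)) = -84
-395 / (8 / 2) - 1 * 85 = -735 / 4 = -183.75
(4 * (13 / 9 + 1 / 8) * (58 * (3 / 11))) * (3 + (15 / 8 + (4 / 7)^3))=45514253 / 90552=502.63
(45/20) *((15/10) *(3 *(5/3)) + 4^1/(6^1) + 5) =237/8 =29.62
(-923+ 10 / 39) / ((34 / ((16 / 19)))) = -287896 / 12597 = -22.85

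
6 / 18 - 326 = -977 / 3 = -325.67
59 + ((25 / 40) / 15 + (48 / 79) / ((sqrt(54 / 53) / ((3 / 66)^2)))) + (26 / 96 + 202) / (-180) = 2 * sqrt(318) / 28677 + 500411 / 8640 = 57.92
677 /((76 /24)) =4062 /19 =213.79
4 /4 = 1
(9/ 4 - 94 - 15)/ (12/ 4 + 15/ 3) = -427/ 32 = -13.34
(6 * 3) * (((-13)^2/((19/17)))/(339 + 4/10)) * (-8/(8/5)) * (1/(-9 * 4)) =71825/64486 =1.11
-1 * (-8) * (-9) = -72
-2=-2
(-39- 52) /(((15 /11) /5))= -1001 /3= -333.67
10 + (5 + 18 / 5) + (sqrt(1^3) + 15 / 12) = 417 / 20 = 20.85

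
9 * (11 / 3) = 33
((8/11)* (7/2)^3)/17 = 343/187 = 1.83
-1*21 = -21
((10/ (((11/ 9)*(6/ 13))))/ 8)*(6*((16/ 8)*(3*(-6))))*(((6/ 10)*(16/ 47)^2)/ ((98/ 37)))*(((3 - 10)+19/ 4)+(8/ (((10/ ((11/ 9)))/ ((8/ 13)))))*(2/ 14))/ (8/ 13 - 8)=-153450063/ 41672785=-3.68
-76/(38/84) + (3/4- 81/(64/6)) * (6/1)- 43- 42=-4705/16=-294.06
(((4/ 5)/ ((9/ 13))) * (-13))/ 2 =-338/ 45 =-7.51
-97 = -97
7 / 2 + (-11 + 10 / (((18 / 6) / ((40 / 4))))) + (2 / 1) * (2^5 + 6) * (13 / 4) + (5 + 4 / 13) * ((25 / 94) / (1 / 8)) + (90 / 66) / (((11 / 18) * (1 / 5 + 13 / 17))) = 5209479677 / 18187026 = 286.44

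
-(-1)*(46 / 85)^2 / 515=2116 / 3720875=0.00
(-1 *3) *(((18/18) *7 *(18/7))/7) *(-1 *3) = 162/7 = 23.14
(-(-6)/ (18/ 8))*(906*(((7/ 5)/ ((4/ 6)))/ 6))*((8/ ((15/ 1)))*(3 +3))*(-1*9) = -608832/ 25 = -24353.28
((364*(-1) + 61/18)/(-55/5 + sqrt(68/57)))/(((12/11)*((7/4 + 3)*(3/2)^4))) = 1142416*sqrt(969)/283765437 + 6283288/4978341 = 1.39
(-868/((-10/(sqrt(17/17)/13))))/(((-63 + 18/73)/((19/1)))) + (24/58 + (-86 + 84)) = -3.61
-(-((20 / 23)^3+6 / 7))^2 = -16641516004 / 7253758561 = -2.29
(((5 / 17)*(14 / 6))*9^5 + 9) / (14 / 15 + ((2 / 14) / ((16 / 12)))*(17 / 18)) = 578808720 / 14773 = 39180.17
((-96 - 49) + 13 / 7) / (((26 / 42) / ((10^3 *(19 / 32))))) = -3569625 / 26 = -137293.27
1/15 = 0.07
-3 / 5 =-0.60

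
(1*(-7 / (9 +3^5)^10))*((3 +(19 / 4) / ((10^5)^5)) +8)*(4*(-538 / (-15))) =-487078189300411522633744877 / 45536784203714317516800000000000000000000000000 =-0.00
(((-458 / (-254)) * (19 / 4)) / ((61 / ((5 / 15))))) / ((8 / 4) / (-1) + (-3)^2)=0.01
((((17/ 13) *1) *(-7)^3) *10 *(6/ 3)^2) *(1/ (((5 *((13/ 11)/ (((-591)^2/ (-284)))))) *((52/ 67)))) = 1501016585607/ 311974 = 4811351.54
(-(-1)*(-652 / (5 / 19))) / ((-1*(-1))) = -12388 / 5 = -2477.60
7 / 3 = 2.33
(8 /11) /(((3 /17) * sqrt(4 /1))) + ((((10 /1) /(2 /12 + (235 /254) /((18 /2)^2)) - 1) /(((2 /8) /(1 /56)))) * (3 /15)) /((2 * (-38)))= 47100719 /22973280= 2.05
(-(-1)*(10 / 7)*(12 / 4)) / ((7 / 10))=6.12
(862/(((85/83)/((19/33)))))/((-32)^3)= -679687/45957120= -0.01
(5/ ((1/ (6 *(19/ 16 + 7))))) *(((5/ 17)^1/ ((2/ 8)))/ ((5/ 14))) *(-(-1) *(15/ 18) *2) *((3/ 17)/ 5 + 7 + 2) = 3521280/ 289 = 12184.36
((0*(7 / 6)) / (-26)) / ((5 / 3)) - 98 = -98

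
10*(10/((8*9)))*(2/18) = 25/162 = 0.15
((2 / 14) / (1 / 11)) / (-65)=-11 / 455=-0.02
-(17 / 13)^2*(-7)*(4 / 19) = 8092 / 3211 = 2.52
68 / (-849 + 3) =-34 / 423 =-0.08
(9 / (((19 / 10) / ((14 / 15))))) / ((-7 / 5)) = -60 / 19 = -3.16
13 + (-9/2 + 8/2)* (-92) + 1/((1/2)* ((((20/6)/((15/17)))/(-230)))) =-1067/17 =-62.76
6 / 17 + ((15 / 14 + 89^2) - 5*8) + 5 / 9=16885343 / 2142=7882.98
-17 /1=-17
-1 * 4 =-4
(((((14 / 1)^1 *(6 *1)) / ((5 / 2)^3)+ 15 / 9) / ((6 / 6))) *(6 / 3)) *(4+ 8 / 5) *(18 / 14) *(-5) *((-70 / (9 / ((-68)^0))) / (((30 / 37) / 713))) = 3901644376 / 1125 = 3468128.33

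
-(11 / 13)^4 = -14641 / 28561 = -0.51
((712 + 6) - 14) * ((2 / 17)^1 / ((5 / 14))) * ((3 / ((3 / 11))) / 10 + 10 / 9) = 1961344 / 3825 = 512.77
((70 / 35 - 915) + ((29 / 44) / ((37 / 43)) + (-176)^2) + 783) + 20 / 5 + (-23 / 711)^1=35709970973 / 1157508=30850.73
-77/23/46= -77/1058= -0.07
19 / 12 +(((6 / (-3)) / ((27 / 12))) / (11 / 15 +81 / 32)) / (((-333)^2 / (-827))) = 3305732437 / 2085156756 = 1.59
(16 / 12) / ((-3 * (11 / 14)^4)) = -1.17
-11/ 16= -0.69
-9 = -9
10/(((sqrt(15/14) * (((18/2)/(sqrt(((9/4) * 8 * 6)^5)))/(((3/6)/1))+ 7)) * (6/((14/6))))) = -3024 * sqrt(70)/2222131967+ 82301184 * sqrt(210)/2222131967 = 0.54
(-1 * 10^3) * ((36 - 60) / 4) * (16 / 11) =8727.27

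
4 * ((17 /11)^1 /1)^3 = 19652 /1331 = 14.76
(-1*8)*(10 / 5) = -16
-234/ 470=-117/ 235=-0.50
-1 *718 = -718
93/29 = 3.21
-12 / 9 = -4 / 3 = -1.33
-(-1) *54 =54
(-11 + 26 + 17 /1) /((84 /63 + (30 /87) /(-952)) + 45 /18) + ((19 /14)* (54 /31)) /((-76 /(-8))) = 296136402 /34444627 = 8.60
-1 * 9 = -9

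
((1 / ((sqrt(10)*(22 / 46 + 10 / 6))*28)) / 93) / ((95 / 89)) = 2047*sqrt(10) / 122040800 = 0.00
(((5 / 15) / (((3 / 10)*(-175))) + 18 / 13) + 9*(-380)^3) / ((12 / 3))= -505576888589 / 4095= -123461999.66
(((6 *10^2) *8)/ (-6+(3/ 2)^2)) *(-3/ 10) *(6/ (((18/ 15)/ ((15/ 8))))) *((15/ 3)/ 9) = 2000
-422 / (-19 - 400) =422 / 419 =1.01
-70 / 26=-35 / 13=-2.69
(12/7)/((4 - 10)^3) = -1/126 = -0.01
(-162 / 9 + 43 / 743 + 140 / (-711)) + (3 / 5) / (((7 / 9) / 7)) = -33648434 / 2641365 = -12.74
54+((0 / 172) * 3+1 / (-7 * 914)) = 345491 / 6398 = 54.00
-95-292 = -387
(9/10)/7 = 9/70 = 0.13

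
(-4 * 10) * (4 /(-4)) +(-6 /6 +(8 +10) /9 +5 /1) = 46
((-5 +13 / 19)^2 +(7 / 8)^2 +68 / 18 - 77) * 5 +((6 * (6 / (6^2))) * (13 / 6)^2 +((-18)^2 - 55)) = 4.54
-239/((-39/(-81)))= -6453/13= -496.38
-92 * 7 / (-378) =46 / 27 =1.70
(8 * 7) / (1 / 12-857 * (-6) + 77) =96 / 8947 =0.01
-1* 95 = -95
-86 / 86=-1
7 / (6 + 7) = 7 / 13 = 0.54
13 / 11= 1.18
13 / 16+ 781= 12509 / 16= 781.81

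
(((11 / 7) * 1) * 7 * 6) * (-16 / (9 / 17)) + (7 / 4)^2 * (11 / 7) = -95513 / 48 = -1989.85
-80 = -80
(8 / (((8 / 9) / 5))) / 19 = 45 / 19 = 2.37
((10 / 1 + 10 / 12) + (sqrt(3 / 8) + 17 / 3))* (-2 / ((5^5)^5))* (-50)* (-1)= -66 / 11920928955078125- sqrt(6) / 11920928955078125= -0.00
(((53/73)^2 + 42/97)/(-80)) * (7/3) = -3474037/124059120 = -0.03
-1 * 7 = -7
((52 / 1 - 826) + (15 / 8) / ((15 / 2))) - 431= -4819 / 4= -1204.75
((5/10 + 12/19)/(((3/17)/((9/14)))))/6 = 731/1064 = 0.69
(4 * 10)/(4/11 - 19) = -88/41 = -2.15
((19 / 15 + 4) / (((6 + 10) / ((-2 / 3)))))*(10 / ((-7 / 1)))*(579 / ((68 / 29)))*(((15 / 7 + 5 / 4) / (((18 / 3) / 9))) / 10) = 8401097 / 213248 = 39.40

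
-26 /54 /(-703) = 13 /18981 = 0.00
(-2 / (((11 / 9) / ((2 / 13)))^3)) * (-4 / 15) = 15552 / 14621035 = 0.00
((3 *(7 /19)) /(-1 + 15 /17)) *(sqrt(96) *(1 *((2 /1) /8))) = -357 *sqrt(6) /38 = -23.01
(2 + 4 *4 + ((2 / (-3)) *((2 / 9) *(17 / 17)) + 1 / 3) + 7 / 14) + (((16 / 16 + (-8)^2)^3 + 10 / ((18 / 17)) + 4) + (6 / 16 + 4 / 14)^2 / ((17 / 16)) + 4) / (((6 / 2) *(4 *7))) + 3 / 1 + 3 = 922019081 / 279888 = 3294.24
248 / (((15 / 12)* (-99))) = -992 / 495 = -2.00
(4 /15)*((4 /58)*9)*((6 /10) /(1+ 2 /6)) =54 /725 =0.07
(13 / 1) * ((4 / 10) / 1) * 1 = 26 / 5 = 5.20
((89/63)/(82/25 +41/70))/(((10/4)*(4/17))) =7565/12177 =0.62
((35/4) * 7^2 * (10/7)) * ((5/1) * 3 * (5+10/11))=1194375/22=54289.77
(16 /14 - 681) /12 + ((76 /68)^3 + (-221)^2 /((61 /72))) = 1449861784513 /25174212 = 57593.13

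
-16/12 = -4/3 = -1.33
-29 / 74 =-0.39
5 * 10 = 50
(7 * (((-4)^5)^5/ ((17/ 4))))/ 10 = -15762598695796736/ 85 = -185442337597608.66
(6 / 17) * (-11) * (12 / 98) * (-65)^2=-1673100 / 833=-2008.52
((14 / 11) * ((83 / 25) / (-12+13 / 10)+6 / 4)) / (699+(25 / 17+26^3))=151487 / 1828469500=0.00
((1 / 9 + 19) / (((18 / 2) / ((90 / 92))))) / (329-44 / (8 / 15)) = 860 / 102051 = 0.01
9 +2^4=25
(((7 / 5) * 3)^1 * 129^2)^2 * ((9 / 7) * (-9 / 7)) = -201876780249 / 25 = -8075071209.96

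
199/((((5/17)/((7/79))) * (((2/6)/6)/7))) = 2983806/395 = 7553.94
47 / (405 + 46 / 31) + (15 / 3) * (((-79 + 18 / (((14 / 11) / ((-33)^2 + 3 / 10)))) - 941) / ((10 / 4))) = 12689346202 / 441035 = 28771.74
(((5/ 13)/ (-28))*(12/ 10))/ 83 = -3/ 15106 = -0.00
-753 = -753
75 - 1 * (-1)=76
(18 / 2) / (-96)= -3 / 32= -0.09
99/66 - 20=-18.50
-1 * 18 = -18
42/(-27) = -1.56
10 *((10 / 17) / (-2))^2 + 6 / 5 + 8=14544 / 1445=10.07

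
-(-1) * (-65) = -65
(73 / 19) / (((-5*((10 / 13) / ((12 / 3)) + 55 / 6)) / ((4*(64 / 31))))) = -9984 / 14725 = -0.68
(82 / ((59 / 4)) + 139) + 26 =10063 / 59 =170.56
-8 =-8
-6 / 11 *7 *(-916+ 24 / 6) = 38304 / 11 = 3482.18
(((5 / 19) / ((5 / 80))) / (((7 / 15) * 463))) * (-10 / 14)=-6000 / 431053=-0.01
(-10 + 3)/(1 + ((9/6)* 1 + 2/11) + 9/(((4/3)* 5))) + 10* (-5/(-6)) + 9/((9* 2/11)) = 64381/5322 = 12.10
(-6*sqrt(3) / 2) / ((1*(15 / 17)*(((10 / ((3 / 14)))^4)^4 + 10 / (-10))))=-43046721*sqrt(3) / 6405745111204032752941176457927435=-0.00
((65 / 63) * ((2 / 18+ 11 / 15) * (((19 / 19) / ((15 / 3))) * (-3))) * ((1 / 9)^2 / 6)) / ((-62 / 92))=11362 / 7118685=0.00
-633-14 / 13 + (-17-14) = -8646 / 13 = -665.08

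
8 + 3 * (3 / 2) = 25 / 2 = 12.50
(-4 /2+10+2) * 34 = 340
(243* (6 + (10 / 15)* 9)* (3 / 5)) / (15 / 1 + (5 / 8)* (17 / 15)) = 111.38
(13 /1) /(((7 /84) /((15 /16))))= 585 /4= 146.25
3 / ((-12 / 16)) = -4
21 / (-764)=-21 / 764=-0.03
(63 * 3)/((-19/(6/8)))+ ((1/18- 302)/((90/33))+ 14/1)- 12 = -59597/513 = -116.17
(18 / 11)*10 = 16.36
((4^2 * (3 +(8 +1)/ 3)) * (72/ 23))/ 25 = 6912/ 575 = 12.02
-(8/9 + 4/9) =-4/3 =-1.33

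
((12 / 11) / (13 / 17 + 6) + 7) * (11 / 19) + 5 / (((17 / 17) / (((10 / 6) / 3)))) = 136156 / 19665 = 6.92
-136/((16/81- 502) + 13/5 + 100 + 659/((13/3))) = 179010/325279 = 0.55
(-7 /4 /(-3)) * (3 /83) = 7 /332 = 0.02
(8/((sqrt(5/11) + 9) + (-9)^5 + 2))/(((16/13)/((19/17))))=-80203123/651785777943-247 * sqrt(55)/1303571555886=-0.00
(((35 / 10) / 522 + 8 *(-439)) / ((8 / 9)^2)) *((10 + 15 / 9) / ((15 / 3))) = -76996941 / 7424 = -10371.36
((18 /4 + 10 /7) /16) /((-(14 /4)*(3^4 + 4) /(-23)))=1909 /66640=0.03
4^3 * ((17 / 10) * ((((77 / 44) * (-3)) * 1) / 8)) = -357 / 5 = -71.40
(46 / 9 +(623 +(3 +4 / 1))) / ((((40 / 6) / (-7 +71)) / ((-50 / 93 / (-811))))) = 914560 / 226269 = 4.04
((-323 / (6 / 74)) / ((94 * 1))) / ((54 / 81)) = -11951 / 188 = -63.57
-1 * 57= -57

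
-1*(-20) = 20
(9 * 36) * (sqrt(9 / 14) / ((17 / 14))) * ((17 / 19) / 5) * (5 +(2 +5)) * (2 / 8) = 2916 * sqrt(14) / 95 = 114.85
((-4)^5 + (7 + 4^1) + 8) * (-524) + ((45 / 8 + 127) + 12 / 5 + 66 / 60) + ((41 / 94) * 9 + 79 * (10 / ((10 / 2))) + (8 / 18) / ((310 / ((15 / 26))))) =239528515459 / 454584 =526918.05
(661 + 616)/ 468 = 1277/ 468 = 2.73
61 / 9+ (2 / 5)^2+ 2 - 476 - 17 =-108914 / 225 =-484.06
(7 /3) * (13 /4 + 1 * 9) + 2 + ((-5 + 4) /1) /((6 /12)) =343 /12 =28.58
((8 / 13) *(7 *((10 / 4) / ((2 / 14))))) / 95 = 196 / 247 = 0.79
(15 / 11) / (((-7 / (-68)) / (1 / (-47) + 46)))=2204220 / 3619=609.07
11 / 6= 1.83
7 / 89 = 0.08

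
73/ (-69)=-73/ 69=-1.06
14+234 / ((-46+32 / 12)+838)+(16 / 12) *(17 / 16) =56183 / 3576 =15.71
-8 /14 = -4 /7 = -0.57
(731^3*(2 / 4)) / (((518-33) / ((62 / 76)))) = 12109154621 / 36860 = 328517.49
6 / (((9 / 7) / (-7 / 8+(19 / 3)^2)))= 19775 / 108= 183.10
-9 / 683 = -0.01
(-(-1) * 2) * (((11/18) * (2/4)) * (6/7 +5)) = 451/126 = 3.58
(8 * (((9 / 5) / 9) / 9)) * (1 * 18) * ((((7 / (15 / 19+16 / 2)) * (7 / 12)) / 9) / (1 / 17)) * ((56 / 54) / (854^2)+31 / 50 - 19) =-2922587416042 / 56625712875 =-51.61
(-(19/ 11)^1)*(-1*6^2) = 684/ 11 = 62.18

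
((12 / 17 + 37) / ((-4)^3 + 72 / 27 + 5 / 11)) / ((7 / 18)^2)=-6853572 / 1673497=-4.10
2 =2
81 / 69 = 27 / 23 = 1.17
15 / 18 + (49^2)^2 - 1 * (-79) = 34589285 / 6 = 5764880.83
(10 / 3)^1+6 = 28 / 3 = 9.33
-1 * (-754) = 754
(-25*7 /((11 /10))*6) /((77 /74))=-111000 /121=-917.36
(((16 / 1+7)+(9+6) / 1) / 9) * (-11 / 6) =-7.74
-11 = -11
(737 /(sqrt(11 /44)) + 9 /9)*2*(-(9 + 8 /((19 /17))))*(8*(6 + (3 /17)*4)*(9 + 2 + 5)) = -40914070.59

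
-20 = -20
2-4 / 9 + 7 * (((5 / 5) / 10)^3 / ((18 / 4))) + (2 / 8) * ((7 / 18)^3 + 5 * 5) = 22808411 / 2916000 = 7.82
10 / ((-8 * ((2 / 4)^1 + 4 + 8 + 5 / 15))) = -15 / 154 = -0.10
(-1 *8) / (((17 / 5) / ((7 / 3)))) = -280 / 51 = -5.49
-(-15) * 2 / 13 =30 / 13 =2.31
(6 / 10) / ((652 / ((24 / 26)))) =9 / 10595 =0.00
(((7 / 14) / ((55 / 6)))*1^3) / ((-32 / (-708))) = 531 / 440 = 1.21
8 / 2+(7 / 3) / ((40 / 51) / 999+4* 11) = 9086065 / 2241796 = 4.05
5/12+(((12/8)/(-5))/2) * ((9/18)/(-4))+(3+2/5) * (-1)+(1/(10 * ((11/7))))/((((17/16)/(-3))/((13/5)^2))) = -9378157/2244000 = -4.18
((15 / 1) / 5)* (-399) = -1197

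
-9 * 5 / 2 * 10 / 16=-225 / 16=-14.06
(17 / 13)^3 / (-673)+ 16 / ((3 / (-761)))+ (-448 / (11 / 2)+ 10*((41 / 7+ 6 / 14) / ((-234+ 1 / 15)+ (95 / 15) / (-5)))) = -69293838454364 / 16736058339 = -4140.39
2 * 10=20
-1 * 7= -7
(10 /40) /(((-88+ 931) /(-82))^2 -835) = -1681 /4903891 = -0.00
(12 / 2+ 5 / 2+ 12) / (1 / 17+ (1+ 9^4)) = 697 / 223110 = 0.00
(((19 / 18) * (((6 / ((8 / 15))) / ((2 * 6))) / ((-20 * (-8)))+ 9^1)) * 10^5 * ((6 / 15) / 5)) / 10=730075 / 96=7604.95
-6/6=-1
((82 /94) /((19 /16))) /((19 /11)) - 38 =-637530 /16967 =-37.57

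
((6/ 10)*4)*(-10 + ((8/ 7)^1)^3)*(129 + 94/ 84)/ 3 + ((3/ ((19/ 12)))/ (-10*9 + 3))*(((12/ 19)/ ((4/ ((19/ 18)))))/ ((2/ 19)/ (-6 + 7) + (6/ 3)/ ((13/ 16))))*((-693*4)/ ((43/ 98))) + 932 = 157644556136/ 2847338697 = 55.37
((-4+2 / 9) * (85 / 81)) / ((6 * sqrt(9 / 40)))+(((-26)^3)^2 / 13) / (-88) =-2970344 / 11- 2890 * sqrt(10) / 6561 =-270032.67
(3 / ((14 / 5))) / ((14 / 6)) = 45 / 98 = 0.46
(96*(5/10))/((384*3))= 1/24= 0.04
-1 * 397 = -397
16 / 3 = 5.33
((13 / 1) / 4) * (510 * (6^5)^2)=100222686720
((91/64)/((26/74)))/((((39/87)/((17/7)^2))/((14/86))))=310097/35776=8.67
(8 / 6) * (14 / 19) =56 / 57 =0.98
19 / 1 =19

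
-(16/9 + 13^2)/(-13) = 1537/117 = 13.14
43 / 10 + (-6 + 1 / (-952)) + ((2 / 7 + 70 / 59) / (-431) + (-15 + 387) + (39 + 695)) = 133666184187 / 121042040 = 1104.30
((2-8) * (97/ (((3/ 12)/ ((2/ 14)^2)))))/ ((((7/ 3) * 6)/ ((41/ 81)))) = -15908/ 9261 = -1.72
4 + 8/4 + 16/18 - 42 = -316/9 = -35.11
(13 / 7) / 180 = 13 / 1260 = 0.01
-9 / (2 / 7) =-63 / 2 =-31.50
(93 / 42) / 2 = 31 / 28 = 1.11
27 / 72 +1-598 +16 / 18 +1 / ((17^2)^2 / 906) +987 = 391.27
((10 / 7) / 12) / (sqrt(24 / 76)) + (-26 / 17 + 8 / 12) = -44 / 51 + 5 * sqrt(114) / 252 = -0.65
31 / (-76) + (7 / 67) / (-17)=-35841 / 86564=-0.41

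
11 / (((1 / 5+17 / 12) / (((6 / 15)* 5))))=1320 / 97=13.61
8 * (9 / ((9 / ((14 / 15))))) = 112 / 15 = 7.47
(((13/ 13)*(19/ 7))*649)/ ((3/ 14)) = 24662/ 3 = 8220.67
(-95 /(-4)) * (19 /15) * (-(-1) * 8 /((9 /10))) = 7220 /27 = 267.41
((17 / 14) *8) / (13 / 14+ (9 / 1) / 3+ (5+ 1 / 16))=1088 / 1007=1.08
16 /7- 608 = -4240 /7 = -605.71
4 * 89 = 356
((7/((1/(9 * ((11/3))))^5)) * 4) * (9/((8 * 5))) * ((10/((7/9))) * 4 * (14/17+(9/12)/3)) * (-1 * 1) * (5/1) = -1157037894045/17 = -68061052590.88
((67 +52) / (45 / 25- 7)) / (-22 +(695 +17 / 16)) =-952 / 28041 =-0.03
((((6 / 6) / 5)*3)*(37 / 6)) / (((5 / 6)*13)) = 111 / 325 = 0.34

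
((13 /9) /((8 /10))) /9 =0.20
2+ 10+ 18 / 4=33 / 2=16.50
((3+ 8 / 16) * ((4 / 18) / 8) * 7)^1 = 49 / 72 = 0.68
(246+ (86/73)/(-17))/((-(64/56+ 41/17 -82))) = 427280/136291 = 3.14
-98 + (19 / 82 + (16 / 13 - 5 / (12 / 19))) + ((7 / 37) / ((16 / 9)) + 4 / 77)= -7601999063 / 72888816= -104.30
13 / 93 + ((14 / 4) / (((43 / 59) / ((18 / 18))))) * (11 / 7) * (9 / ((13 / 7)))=3817025 / 103974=36.71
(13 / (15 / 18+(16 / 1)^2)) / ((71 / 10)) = 780 / 109411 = 0.01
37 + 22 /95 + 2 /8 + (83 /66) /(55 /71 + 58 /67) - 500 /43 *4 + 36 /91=-7.87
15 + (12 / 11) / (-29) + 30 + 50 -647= -176100 / 319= -552.04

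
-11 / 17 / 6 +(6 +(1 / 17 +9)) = 1525 / 102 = 14.95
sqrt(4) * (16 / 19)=1.68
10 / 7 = 1.43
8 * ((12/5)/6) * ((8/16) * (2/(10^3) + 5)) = 5002/625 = 8.00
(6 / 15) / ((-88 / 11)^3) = -1 / 1280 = -0.00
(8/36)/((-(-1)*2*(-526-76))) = -1/5418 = -0.00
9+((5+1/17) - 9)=86/17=5.06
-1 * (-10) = 10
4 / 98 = 2 / 49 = 0.04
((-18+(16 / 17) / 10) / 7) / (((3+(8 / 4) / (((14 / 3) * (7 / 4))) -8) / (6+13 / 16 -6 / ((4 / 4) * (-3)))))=751107 / 158440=4.74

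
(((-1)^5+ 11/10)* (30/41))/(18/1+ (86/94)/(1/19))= 141/68183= 0.00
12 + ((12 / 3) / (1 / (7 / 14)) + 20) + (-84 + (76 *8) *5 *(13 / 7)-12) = 39086 / 7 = 5583.71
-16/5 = -3.20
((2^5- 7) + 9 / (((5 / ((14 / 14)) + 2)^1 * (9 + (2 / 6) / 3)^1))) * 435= 6277485 / 574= 10936.39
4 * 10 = 40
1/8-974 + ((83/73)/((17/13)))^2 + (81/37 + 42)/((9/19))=-1203249432833/1367591928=-879.83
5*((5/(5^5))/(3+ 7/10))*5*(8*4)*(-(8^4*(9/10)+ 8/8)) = -1179968/925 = -1275.64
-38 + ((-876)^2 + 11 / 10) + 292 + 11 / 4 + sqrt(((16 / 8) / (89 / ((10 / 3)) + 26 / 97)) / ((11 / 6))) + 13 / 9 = 2* sqrt(837349590) / 287749 + 138174353 / 180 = 767635.50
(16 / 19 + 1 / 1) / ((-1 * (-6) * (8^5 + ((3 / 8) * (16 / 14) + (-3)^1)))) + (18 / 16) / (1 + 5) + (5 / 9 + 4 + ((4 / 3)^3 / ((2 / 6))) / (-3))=2233382345 / 941285232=2.37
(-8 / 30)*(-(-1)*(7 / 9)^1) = -28 / 135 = -0.21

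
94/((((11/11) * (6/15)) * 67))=3.51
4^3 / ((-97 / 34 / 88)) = -1974.10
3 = 3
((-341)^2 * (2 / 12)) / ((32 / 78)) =1511653 / 32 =47239.16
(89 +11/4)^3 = 49430863/64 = 772357.23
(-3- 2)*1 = -5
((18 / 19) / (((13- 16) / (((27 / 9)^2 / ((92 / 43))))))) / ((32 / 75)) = -3.11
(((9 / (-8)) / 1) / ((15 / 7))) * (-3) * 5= 63 / 8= 7.88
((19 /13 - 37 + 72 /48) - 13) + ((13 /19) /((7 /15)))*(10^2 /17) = -2258203 /58786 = -38.41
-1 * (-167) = 167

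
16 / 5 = 3.20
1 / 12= 0.08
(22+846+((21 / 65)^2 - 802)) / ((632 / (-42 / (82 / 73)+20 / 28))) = -1469908533 / 383173700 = -3.84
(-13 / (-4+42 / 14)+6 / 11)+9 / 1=248 / 11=22.55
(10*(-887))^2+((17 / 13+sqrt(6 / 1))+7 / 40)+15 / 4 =sqrt(6)+40911990721 / 520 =78676907.68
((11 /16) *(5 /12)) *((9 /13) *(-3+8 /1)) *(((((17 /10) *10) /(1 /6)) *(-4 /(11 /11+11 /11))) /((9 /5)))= -23375 /208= -112.38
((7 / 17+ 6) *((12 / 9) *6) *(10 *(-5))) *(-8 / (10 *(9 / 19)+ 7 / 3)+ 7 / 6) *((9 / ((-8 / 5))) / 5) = 40875 / 403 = 101.43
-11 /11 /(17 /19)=-19 /17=-1.12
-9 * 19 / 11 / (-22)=0.71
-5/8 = -0.62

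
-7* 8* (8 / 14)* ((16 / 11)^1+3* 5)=-5792 / 11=-526.55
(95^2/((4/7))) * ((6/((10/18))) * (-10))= -1705725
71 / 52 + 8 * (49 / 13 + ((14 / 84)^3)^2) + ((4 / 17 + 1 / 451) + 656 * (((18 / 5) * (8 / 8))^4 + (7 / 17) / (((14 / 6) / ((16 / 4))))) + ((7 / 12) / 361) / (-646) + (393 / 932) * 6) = 16065448005967113176851 / 145152018906716250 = 110680.16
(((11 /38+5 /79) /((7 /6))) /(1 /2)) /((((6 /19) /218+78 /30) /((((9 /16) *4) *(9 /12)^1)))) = 46749555 /119173712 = 0.39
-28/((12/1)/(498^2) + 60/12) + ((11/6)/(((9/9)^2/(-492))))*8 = -7221.60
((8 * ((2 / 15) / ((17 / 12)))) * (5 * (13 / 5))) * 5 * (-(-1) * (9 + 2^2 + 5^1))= 14976 / 17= 880.94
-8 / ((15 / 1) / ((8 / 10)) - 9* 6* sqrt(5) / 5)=4000 / 6177 +768* sqrt(5) / 2059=1.48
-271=-271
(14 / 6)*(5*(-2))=-70 / 3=-23.33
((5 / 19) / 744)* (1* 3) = 0.00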